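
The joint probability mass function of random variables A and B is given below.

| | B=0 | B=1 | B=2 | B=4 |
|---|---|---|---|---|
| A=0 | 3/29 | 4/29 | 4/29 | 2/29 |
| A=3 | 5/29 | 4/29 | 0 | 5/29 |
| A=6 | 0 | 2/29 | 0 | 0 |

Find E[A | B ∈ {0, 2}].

5/4

P(B ∈ {0, 2}) = 12/29.
Σ A·P over the event = 0·(3/29) + 0·(4/29) + 3·(5/29) = 15/29.
E[A | B ∈ {0, 2}] = (15/29) / (12/29) = 5/4.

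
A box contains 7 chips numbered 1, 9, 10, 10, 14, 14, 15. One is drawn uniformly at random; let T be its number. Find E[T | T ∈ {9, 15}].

P(T ∈ {9, 15}) = 2/7.
Σ over the event: 9·1/7 + 15·1/7 = 24/7.
E[T | T ∈ {9, 15}] = (24/7) / (2/7) = 12.

12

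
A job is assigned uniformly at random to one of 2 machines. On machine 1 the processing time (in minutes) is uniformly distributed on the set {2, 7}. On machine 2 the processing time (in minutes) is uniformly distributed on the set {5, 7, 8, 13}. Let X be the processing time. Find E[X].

51/8

E[X | machine 1] = (2+7)/2 = 9/2.
E[X | machine 2] = (5+7+8+13)/4 = 33/4.
By the law of total expectation,
E[X] = (1/2)·(9/2) + (1/2)·(33/4) = 51/8.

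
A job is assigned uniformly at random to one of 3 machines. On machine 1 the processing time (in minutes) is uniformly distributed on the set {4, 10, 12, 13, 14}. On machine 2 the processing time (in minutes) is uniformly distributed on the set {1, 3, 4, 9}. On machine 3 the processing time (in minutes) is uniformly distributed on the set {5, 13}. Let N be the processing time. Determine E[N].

159/20

E[N | machine 1] = (4+10+12+13+14)/5 = 53/5.
E[N | machine 2] = (1+3+4+9)/4 = 17/4.
E[N | machine 3] = (5+13)/2 = 9.
E[N] = (1/3)·(53/5) + (1/3)·(17/4) + (1/3)·(9) = 159/20.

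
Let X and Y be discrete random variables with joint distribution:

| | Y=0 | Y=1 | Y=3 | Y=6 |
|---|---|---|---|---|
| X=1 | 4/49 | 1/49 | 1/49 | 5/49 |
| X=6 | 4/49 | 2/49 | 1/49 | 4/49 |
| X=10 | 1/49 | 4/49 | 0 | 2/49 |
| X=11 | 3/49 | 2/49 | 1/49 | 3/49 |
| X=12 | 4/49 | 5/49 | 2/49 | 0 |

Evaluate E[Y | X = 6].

29/11

P(X = 6) = 11/49.
Σ Y·P over the event = 0·(4/49) + 1·(2/49) + 3·(1/49) + 6·(4/49) = 29/49.
E[Y | X = 6] = (29/49) / (11/49) = 29/11.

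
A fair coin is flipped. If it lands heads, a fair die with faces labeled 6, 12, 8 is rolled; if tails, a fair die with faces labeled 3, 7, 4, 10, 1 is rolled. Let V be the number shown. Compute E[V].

41/6

E[V | heads] = (6+12+8)/3 = 26/3.
E[V | tails] = (3+7+4+10+1)/5 = 5.
By the law of total expectation,
E[V] = (1/2)·(26/3) + (1/2)·(5) = 41/6.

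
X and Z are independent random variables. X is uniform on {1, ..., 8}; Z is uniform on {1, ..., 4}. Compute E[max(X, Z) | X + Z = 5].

7/2

Outcomes with X + Z = 5: (1,4), (2,3), (3,2), (4,1), each with probability 1/32.
E[max(X, Z) | X + Z = 5] = (4 + 3 + 3 + 4) / 4 = 7/2.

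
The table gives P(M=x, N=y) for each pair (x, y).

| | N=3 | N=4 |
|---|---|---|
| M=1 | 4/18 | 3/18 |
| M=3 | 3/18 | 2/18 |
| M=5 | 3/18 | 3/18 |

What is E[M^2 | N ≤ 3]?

53/5

P(N ≤ 3) = 5/9.
Σ M^2·P over the event = 1·(4/18) + 9·(3/18) + 25·(3/18) = 53/9.
E[M^2 | N ≤ 3] = (53/9) / (5/9) = 53/5.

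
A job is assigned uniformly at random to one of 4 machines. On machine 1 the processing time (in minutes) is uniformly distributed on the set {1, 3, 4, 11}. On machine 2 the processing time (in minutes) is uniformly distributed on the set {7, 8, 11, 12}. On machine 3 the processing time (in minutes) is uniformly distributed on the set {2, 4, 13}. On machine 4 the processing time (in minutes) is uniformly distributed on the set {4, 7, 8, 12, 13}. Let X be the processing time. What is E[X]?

1763/240

E[X | machine 1] = (1+3+4+11)/4 = 19/4.
E[X | machine 2] = (7+8+11+12)/4 = 19/2.
E[X | machine 3] = (2+4+13)/3 = 19/3.
E[X | machine 4] = (4+7+8+12+13)/5 = 44/5.
By the law of total expectation,
E[X] = (1/4)·(19/4) + (1/4)·(19/2) + (1/4)·(19/3) + (1/4)·(44/5) = 1763/240.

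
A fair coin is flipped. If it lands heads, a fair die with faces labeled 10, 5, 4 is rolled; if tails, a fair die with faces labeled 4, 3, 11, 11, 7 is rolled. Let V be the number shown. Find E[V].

203/30

E[V | heads] = (10+5+4)/3 = 19/3.
E[V | tails] = (4+3+11+11+7)/5 = 36/5.
E[V] = (1/2)·(19/3) + (1/2)·(36/5) = 203/30.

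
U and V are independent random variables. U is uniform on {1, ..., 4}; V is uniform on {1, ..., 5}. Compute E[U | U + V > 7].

Outcomes with U + V > 7: (3,5), (4,4), (4,5), each with probability 1/20.
E[U | U + V > 7] = (3 + 4 + 4) / 3 = 11/3.

11/3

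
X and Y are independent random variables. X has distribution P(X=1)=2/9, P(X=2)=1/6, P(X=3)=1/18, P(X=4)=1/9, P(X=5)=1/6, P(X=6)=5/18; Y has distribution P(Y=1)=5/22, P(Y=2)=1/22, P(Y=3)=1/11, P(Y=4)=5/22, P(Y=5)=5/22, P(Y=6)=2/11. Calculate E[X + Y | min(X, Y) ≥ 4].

P(min(X, Y) ≥ 4) = 35/99.
Summing (X+Y)·P(x,y) over outcomes with min(X, Y) ≥ 4 gives 358/99.
E[X + Y | min(X, Y) ≥ 4] = (358/99) / (35/99) = 358/35.

358/35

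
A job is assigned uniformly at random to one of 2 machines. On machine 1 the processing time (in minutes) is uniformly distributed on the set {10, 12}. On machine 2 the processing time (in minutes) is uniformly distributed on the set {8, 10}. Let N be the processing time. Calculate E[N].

10

E[N | machine 1] = (10+12)/2 = 11.
E[N | machine 2] = (8+10)/2 = 9.
By the law of total expectation,
E[N] = (1/2)·(11) + (1/2)·(9) = 10.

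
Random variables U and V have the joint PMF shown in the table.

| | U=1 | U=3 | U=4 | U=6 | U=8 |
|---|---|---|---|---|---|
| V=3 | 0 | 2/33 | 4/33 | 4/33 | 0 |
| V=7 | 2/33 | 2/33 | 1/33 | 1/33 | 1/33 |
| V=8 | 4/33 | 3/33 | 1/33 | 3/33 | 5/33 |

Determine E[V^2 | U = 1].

59

P(U = 1) = 2/11.
Summing V^2·P(U=x,V=y) over the conditioning event gives 118/11.
E[V^2 | U = 1] = (118/11) / (2/11) = 59.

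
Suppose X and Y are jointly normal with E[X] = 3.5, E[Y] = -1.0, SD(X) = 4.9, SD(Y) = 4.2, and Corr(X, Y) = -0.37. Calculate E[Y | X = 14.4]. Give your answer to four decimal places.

-4.4569

E[Y | X=x] = μ_Y + ρ(σ_Y/σ_X)(x − μ_X) for jointly normal variables.
E[Y | X=14.4] = -1.0 + (-0.37)·(4.2/4.9)·(14.4 − (3.5)) = -1.0 + (-0.317143)·(10.9) = -4.4569.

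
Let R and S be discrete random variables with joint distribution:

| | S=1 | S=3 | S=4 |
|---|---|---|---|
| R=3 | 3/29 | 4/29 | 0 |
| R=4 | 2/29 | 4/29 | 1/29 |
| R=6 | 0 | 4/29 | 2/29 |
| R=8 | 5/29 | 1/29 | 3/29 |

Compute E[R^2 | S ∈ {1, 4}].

659/16

P(S ∈ {1, 4}) = 16/29.
Summing R^2·P(R=x,S=y) over the conditioning event gives 659/29.
E[R^2 | S ∈ {1, 4}] = (659/29) / (16/29) = 659/16.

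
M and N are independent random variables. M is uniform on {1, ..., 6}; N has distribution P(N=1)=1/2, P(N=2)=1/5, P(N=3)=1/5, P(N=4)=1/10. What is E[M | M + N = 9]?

P(M + N = 9) = 1/20.
Summing M·P(x,y) over outcomes with M + N = 9 gives 17/60.
E[M | M + N = 9] = (17/60) / (1/20) = 17/3.

17/3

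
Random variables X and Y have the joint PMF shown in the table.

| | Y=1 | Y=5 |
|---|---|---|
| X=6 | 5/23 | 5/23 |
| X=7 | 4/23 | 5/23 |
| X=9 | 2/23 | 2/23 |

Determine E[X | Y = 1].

P(Y = 1) = 11/23.
Σ X·P over the event = 6·(5/23) + 7·(4/23) + 9·(2/23) = 76/23.
E[X | Y = 1] = (76/23) / (11/23) = 76/11.

76/11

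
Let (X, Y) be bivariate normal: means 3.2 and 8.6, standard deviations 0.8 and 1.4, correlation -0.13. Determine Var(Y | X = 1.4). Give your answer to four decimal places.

1.9269

Var(Y | X=x) = (1 − ρ²)·σ_Y².
Var(Y | X=1.4) = (1.4)²·(1 − (-0.13)²) = 1.96·0.9831 = 1.9269.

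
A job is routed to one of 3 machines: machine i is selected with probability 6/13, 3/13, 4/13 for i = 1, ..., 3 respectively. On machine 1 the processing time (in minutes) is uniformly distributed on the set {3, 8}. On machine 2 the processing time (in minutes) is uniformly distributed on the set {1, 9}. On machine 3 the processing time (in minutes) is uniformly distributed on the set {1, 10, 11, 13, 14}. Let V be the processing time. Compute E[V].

E[V | machine 1] = (3+8)/2 = 11/2.
E[V | machine 2] = (1+9)/2 = 5.
E[V | machine 3] = (1+10+11+13+14)/5 = 49/5.
By the law of total expectation,
E[V] = (6/13)·(11/2) + (3/13)·(5) + (4/13)·(49/5) = 436/65.

436/65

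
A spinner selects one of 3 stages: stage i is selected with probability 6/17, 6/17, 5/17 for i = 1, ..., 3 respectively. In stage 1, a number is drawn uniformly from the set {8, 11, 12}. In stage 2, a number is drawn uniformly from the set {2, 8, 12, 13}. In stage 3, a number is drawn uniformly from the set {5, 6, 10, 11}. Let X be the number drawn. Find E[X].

309/34

E[X | stage 1] = (8+11+12)/3 = 31/3.
E[X | stage 2] = (2+8+12+13)/4 = 35/4.
E[X | stage 3] = (5+6+10+11)/4 = 8.
By the law of total expectation,
E[X] = (6/17)·(31/3) + (6/17)·(35/4) + (5/17)·(8) = 309/34.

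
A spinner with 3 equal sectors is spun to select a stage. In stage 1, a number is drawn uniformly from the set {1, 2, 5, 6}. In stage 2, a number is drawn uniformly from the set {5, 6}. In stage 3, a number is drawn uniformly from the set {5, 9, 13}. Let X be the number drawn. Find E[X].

6

E[X | stage 1] = (1+2+5+6)/4 = 7/2.
E[X | stage 2] = (5+6)/2 = 11/2.
E[X | stage 3] = (5+9+13)/3 = 9.
E[X] = (1/3)·(7/2) + (1/3)·(11/2) + (1/3)·(9) = 6.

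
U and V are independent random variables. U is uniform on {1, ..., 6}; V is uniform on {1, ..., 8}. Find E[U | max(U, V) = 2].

5/3

Outcomes with max(U, V) = 2: (1,2), (2,1), (2,2), each with probability 1/48.
E[U | max(U, V) = 2] = (1 + 2 + 2) / 3 = 5/3.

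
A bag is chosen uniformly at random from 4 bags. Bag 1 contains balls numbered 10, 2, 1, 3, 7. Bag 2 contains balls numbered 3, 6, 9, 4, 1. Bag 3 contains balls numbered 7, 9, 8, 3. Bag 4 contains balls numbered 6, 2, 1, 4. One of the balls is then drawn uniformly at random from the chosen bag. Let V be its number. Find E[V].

24/5

E[V | bag 1] = (10+2+1+3+7)/5 = 23/5.
E[V | bag 2] = (3+6+9+4+1)/5 = 23/5.
E[V | bag 3] = (7+9+8+3)/4 = 27/4.
E[V | bag 4] = (6+2+1+4)/4 = 13/4.
E[V] = (1/4)·(23/5) + (1/4)·(23/5) + (1/4)·(27/4) + (1/4)·(13/4) = 24/5.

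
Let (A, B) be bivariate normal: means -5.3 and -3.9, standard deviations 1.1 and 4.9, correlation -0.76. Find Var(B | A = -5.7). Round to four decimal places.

For a bivariate normal, Var(B | A=x) = σ_B²(1 − ρ²).
Var(B | A=-5.7) = (4.9)²·(1 − (-0.76)²) = 24.01·0.4224 = 10.1418.

10.1418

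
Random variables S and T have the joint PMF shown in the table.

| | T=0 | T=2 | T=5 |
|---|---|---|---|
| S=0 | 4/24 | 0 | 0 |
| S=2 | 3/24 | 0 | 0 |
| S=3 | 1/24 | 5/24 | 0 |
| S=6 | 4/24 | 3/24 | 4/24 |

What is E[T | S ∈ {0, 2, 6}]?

P(S ∈ {0, 2, 6}) = 3/4.
Σ T·P over the event = 0·(4/24) + 0·(3/24) + 0·(4/24) + 2·(3/24) + 5·(4/24) = 13/12.
E[T | S ∈ {0, 2, 6}] = (13/12) / (3/4) = 13/9.

13/9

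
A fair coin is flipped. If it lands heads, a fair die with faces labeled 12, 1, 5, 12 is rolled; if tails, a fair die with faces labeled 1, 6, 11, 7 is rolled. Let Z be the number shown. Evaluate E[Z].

55/8

E[Z | heads] = (12+1+5+12)/4 = 15/2.
E[Z | tails] = (1+6+11+7)/4 = 25/4.
By the law of total expectation,
E[Z] = (1/2)·(15/2) + (1/2)·(25/4) = 55/8.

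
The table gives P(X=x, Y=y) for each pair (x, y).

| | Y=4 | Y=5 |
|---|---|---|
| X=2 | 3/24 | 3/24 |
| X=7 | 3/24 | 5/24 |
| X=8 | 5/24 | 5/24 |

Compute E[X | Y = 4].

P(Y = 4) = 11/24.
Σ X·P over the event = 2·(3/24) + 7·(3/24) + 8·(5/24) = 67/24.
E[X | Y = 4] = (67/24) / (11/24) = 67/11.

67/11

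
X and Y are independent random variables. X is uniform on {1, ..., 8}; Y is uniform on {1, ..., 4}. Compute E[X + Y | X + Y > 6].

80/9

P(X + Y > 6) = 9/16.
Summing (X+Y)·P(x,y) over outcomes with X + Y > 6 gives 5.
E[X + Y | X + Y > 6] = (5) / (9/16) = 80/9.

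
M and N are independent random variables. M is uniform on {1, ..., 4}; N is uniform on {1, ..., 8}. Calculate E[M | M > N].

10/3

Outcomes with M > N: (2,1), (3,1), (3,2), (4,1), (4,2), (4,3), each with probability 1/32.
E[M | M > N] = (2 + 3 + 3 + 4 + 4 + 4) / 6 = 10/3.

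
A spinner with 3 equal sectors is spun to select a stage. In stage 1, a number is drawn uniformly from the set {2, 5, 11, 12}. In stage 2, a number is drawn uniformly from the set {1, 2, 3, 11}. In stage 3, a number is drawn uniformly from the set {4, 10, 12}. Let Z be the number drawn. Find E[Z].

E[Z | stage 1] = (2+5+11+12)/4 = 15/2.
E[Z | stage 2] = (1+2+3+11)/4 = 17/4.
E[Z | stage 3] = (4+10+12)/3 = 26/3.
E[Z] = (1/3)·(15/2) + (1/3)·(17/4) + (1/3)·(26/3) = 245/36.

245/36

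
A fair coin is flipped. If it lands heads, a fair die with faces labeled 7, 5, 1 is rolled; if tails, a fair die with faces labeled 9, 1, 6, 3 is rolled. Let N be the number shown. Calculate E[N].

E[N | heads] = (7+5+1)/3 = 13/3.
E[N | tails] = (9+1+6+3)/4 = 19/4.
By the law of total expectation,
E[N] = (1/2)·(13/3) + (1/2)·(19/4) = 109/24.

109/24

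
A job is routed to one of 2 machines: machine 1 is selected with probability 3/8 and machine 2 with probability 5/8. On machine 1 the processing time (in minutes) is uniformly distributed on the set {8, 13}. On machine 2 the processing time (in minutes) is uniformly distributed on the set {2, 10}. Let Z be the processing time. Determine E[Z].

E[Z | machine 1] = (8+13)/2 = 21/2.
E[Z | machine 2] = (2+10)/2 = 6.
E[Z] = (3/8)·(21/2) + (5/8)·(6) = 123/16.

123/16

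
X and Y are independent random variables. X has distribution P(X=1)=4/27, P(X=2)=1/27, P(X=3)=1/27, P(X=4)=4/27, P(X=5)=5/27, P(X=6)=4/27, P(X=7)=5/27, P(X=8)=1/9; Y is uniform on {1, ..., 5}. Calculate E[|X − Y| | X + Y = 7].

43/15

P(X + Y = 7) = 1/9.
Summing |X−Y|·P(x,y) over outcomes with X + Y = 7 gives 43/135.
E[|X − Y| | X + Y = 7] = (43/135) / (1/9) = 43/15.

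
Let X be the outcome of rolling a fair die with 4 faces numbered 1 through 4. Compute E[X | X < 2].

1

Given X < 2, X is equally likely to be any of {1}.
E[X | X < 2] = (1) / 1 = 1.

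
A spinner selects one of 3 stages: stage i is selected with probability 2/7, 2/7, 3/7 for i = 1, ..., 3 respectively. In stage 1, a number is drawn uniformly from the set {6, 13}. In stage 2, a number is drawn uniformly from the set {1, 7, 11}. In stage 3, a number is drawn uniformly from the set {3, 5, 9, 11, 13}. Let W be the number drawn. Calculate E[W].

844/105

E[W | stage 1] = (6+13)/2 = 19/2.
E[W | stage 2] = (1+7+11)/3 = 19/3.
E[W | stage 3] = (3+5+9+11+13)/5 = 41/5.
By the law of total expectation,
E[W] = (2/7)·(19/2) + (2/7)·(19/3) + (3/7)·(41/5) = 844/105.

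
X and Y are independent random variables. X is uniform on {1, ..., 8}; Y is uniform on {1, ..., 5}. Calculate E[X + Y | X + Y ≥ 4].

P(X + Y ≥ 4) = 37/40.
Summing (X+Y)·P(x,y) over outcomes with X + Y ≥ 4 gives 73/10.
E[X + Y | X + Y ≥ 4] = (73/10) / (37/40) = 292/37.

292/37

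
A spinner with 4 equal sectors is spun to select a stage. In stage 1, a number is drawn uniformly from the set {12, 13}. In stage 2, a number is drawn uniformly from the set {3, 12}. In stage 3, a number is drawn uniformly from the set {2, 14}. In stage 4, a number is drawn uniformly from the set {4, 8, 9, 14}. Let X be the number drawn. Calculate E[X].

147/16

E[X | stage 1] = (12+13)/2 = 25/2.
E[X | stage 2] = (3+12)/2 = 15/2.
E[X | stage 3] = (2+14)/2 = 8.
E[X | stage 4] = (4+8+9+14)/4 = 35/4.
By the law of total expectation,
E[X] = (1/4)·(25/2) + (1/4)·(15/2) + (1/4)·(8) + (1/4)·(35/4) = 147/16.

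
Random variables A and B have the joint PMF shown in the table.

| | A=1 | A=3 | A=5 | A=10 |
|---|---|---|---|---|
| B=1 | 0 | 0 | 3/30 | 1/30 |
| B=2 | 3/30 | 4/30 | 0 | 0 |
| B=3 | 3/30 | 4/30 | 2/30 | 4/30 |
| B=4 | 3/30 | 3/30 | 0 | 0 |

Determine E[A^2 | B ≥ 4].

P(B ≥ 4) = 1/5.
Σ A^2·P over the event = 1·(3/30) + 9·(3/30) = 1.
E[A^2 | B ≥ 4] = (1) / (1/5) = 5.

5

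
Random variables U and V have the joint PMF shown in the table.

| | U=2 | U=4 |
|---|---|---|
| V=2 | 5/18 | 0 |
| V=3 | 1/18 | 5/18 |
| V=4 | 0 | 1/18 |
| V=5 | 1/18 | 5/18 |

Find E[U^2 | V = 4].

16

P(V = 4) = 1/18.
Σ U^2·P over the event = 16·(1/18) = 8/9.
E[U^2 | V = 4] = (8/9) / (1/18) = 16.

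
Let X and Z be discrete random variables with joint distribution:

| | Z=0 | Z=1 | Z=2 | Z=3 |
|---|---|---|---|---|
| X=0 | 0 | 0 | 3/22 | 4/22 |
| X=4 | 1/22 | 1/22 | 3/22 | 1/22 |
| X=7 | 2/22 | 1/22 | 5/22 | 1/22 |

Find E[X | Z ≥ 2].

58/17

P(Z ≥ 2) = 17/22.
Σ X·P over the event = 0·(3/22) + 0·(4/22) + 4·(3/22) + 4·(1/22) + 7·(5/22) + 7·(1/22) = 29/11.
E[X | Z ≥ 2] = (29/11) / (17/22) = 58/17.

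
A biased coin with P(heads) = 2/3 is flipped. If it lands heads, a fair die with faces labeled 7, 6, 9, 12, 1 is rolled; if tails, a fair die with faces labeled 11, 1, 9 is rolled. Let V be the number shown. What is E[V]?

E[V | heads] = (7+6+9+12+1)/5 = 7.
E[V | tails] = (11+1+9)/3 = 7.
E[V] = (2/3)·(7) + (1/3)·(7) = 7.

7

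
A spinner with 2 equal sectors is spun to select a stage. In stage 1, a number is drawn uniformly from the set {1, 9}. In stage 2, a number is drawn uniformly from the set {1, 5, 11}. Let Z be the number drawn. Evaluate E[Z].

E[Z | stage 1] = (1+9)/2 = 5.
E[Z | stage 2] = (1+5+11)/3 = 17/3.
By the law of total expectation,
E[Z] = (1/2)·(5) + (1/2)·(17/3) = 16/3.

16/3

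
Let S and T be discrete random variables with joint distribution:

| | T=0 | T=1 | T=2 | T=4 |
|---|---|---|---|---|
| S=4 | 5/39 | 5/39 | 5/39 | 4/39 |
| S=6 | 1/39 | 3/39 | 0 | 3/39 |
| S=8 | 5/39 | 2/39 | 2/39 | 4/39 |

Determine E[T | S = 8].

P(S = 8) = 1/3.
Σ T·P over the event = 0·(5/39) + 1·(2/39) + 2·(2/39) + 4·(4/39) = 22/39.
E[T | S = 8] = (22/39) / (1/3) = 22/13.

22/13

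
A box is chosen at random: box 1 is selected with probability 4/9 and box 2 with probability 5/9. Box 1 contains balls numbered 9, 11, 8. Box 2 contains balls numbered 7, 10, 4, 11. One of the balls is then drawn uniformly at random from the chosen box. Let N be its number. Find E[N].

E[N | box 1] = (9+11+8)/3 = 28/3.
E[N | box 2] = (7+10+4+11)/4 = 8.
E[N] = (4/9)·(28/3) + (5/9)·(8) = 232/27.

232/27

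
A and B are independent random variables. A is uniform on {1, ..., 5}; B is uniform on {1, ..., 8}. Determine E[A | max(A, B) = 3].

Outcomes with max(A, B) = 3: (1,3), (2,3), (3,1), (3,2), (3,3), each with probability 1/40.
E[A | max(A, B) = 3] = (1 + 2 + 3 + 3 + 3) / 5 = 12/5.

12/5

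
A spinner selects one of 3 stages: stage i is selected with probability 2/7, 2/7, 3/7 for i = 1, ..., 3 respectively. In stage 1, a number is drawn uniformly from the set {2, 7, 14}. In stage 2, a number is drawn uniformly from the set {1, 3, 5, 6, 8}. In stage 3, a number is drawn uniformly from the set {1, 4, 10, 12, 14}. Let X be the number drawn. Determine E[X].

E[X | stage 1] = (2+7+14)/3 = 23/3.
E[X | stage 2] = (1+3+5+6+8)/5 = 23/5.
E[X | stage 3] = (1+4+10+12+14)/5 = 41/5.
E[X] = (2/7)·(23/3) + (2/7)·(23/5) + (3/7)·(41/5) = 737/105.

737/105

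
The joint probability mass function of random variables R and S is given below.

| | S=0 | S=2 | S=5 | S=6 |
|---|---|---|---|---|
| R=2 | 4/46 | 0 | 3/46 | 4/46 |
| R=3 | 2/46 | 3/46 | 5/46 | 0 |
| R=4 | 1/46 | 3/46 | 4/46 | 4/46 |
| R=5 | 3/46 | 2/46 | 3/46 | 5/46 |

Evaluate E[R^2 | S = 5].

196/15

P(S = 5) = 15/46.
Summing R^2·P(R=x,S=y) over the conditioning event gives 98/23.
E[R^2 | S = 5] = (98/23) / (15/46) = 196/15.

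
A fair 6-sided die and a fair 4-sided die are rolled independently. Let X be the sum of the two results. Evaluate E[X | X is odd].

P(X is odd) = 1/2.
Σ over the event: 3·1/12 + 5·1/6 + 7·1/6 + 9·1/12 = 3.
E[X | X is odd] = (3) / (1/2) = 6.

6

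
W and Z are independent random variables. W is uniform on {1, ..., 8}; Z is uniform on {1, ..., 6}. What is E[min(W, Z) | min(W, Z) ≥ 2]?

24/7

P(min(W, Z) ≥ 2) = 35/48.
Summing min(W,Z)·P(x,y) over outcomes with min(W, Z) ≥ 2 gives 5/2.
E[min(W, Z) | min(W, Z) ≥ 2] = (5/2) / (35/48) = 24/7.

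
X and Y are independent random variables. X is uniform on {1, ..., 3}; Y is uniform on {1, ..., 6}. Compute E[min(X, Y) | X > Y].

Outcomes with X > Y: (2,1), (3,1), (3,2), each with probability 1/18.
E[min(X, Y) | X > Y] = (1 + 1 + 2) / 3 = 4/3.

4/3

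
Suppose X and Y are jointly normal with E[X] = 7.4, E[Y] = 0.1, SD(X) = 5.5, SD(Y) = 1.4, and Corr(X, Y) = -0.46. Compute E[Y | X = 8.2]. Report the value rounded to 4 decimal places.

0.0063

The regression of Y on X has slope ρ·σ_Y/σ_X and passes through (μ_X, μ_Y).
E[Y | X=8.2] = 0.1 + (-0.46)·(1.4/5.5)·(8.2 − (7.4)) = 0.1 + (-0.11709)·(0.8) = 0.0063.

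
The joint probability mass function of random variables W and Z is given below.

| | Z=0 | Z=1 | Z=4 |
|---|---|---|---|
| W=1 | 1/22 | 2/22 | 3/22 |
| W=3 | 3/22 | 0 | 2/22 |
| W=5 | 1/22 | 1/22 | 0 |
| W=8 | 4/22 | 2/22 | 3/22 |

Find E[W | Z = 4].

33/8

P(Z = 4) = 4/11.
Summing W·P(W=x,Z=y) over the conditioning event gives 3/2.
E[W | Z = 4] = (3/2) / (4/11) = 33/8.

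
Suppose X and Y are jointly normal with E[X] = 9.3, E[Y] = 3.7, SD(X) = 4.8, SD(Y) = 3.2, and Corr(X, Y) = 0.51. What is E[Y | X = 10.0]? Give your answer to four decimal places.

3.9380

The regression of Y on X has slope ρ·σ_Y/σ_X and passes through (μ_X, μ_Y).
E[Y | X=10.0] = 3.7 + (0.51)·(3.2/4.8)·(10.0 − (9.3)) = 3.7 + (0.34)·(0.7) = 3.9380.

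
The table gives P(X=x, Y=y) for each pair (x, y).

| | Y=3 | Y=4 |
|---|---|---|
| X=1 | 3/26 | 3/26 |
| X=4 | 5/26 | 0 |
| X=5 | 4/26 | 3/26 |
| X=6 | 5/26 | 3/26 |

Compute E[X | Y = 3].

P(Y = 3) = 17/26.
Σ X·P over the event = 1·(3/26) + 4·(5/26) + 5·(4/26) + 6·(5/26) = 73/26.
E[X | Y = 3] = (73/26) / (17/26) = 73/17.

73/17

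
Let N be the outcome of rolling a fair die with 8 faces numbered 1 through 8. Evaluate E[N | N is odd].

4

Given N is odd, N is equally likely to be any of {1, 3, 5, 7}.
E[N | N is odd] = (1 + 3 + 5 + 7) / 4 = 4.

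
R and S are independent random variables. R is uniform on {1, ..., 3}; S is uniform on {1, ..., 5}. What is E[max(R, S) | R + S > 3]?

P(R + S > 3) = 4/5.
Summing max(R,S)·P(x,y) over outcomes with R + S > 3 gives 44/15.
E[max(R, S) | R + S > 3] = (44/15) / (4/5) = 11/3.

11/3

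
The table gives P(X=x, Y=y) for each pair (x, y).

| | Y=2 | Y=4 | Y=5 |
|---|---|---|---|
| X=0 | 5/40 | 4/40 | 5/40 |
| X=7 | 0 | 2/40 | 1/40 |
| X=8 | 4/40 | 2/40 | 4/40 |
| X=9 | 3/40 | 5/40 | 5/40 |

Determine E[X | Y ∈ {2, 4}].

134/25

P(Y ∈ {2, 4}) = 5/8.
Σ X·P over the event = 0·(5/40) + 0·(4/40) + 7·(2/40) + 8·(4/40) + 8·(2/40) + 9·(3/40) + 9·(5/40) = 67/20.
E[X | Y ∈ {2, 4}] = (67/20) / (5/8) = 134/25.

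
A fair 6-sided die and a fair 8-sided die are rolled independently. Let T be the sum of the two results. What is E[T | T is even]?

8

P(T is even) = 1/2.
Σ over the event: 2·1/48 + 4·1/16 + 6·5/48 + 8·1/8 + 10·5/48 + 12·1/16 + 14·1/48 = 4.
E[T | T is even] = (4) / (1/2) = 8.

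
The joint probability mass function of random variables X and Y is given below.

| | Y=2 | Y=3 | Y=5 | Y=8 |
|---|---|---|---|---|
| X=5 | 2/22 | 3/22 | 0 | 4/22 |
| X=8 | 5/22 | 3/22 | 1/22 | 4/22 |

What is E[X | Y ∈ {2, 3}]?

P(Y ∈ {2, 3}) = 13/22.
Σ X·P over the event = 5·(2/22) + 5·(3/22) + 8·(5/22) + 8·(3/22) = 89/22.
E[X | Y ∈ {2, 3}] = (89/22) / (13/22) = 89/13.

89/13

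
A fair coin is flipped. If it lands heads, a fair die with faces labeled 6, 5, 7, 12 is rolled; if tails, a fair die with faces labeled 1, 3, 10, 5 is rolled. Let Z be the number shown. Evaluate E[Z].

49/8

E[Z | heads] = (6+5+7+12)/4 = 15/2.
E[Z | tails] = (1+3+10+5)/4 = 19/4.
E[Z] = (1/2)·(15/2) + (1/2)·(19/4) = 49/8.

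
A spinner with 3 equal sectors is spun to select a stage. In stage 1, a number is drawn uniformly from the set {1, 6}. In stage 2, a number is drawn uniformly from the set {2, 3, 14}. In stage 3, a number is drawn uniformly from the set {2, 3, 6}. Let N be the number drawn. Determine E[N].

9/2

E[N | stage 1] = (1+6)/2 = 7/2.
E[N | stage 2] = (2+3+14)/3 = 19/3.
E[N | stage 3] = (2+3+6)/3 = 11/3.
E[N] = (1/3)·(7/2) + (1/3)·(19/3) + (1/3)·(11/3) = 9/2.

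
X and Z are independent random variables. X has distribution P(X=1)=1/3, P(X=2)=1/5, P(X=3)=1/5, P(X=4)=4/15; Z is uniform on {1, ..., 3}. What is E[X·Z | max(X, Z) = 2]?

P(max(X, Z) = 2) = 11/45.
Summing XZ·P(x,y) over outcomes with max(X, Z) = 2 gives 28/45.
E[X·Z | max(X, Z) = 2] = (28/45) / (11/45) = 28/11.

28/11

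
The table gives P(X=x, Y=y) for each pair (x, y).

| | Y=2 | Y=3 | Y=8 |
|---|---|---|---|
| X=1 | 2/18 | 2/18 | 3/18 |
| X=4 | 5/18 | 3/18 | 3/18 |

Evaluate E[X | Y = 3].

P(Y = 3) = 5/18.
Σ X·P over the event = 1·(2/18) + 4·(3/18) = 7/9.
E[X | Y = 3] = (7/9) / (5/18) = 14/5.

14/5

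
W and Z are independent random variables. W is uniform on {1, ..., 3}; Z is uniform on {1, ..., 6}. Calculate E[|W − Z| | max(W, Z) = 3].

6/5

P(max(W, Z) = 3) = 5/18.
Summing |W−Z|·P(x,y) over outcomes with max(W, Z) = 3 gives 1/3.
E[|W − Z| | max(W, Z) = 3] = (1/3) / (5/18) = 6/5.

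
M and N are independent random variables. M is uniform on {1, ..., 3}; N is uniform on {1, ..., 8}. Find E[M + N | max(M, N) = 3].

Outcomes with max(M, N) = 3: (1,3), (2,3), (3,1), (3,2), (3,3), each with probability 1/24.
E[M + N | max(M, N) = 3] = (4 + 5 + 4 + 5 + 6) / 5 = 24/5.

24/5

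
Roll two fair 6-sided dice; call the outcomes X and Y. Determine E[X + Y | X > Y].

P(X > Y) = 5/12.
Summing (X+Y)·P(x,y) over outcomes with X > Y gives 35/12.
E[X + Y | X > Y] = (35/12) / (5/12) = 7.

7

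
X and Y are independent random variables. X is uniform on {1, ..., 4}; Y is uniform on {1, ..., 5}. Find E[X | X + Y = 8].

7/2

Outcomes with X + Y = 8: (3,5), (4,4), each with probability 1/20.
E[X | X + Y = 8] = (3 + 4) / 2 = 7/2.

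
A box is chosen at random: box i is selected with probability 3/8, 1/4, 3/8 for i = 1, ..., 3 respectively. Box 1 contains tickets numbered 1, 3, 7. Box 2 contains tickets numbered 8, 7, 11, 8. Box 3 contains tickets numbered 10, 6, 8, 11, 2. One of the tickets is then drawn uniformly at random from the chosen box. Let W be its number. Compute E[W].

251/40

E[W | box 1] = (1+3+7)/3 = 11/3.
E[W | box 2] = (8+7+11+8)/4 = 17/2.
E[W | box 3] = (10+6+8+11+2)/5 = 37/5.
E[W] = (3/8)·(11/3) + (1/4)·(17/2) + (3/8)·(37/5) = 251/40.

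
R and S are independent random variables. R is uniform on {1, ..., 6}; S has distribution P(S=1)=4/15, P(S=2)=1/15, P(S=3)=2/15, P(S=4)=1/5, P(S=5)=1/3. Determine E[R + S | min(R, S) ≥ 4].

77/8

P(min(R, S) ≥ 4) = 4/15.
Summing (R+S)·P(x,y) over outcomes with min(R, S) ≥ 4 gives 77/30.
E[R + S | min(R, S) ≥ 4] = (77/30) / (4/15) = 77/8.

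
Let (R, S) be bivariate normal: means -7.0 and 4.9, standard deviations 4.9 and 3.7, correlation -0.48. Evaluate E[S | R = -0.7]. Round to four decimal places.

For a bivariate normal, E[S | R=x] = μ_S + ρ·(σ_S/σ_R)·(x − μ_R).
E[S | R=-0.7] = 4.9 + (-0.48)·(3.7/4.9)·(-0.7 − (-7.0)) = 4.9 + (-0.36245)·(6.3) = 2.6166.

2.6166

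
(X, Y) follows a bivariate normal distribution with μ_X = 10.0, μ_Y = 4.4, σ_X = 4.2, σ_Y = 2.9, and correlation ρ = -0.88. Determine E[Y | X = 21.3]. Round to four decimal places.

-2.4661

E[Y | X=x] = μ_Y + ρ(σ_Y/σ_X)(x − μ_X) for jointly normal variables.
E[Y | X=21.3] = 4.4 + (-0.88)·(2.9/4.2)·(21.3 − (10.0)) = 4.4 + (-0.60762)·(11.3) = -2.4661.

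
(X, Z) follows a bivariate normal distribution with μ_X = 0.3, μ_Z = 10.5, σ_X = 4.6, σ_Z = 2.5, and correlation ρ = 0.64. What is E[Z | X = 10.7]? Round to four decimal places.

14.1174

E[Z | X=x] = μ_Z + ρ(σ_Z/σ_X)(x − μ_X) for jointly normal variables.
E[Z | X=10.7] = 10.5 + (0.64)·(2.5/4.6)·(10.7 − (0.3)) = 10.5 + (0.34783)·(10.4) = 14.1174.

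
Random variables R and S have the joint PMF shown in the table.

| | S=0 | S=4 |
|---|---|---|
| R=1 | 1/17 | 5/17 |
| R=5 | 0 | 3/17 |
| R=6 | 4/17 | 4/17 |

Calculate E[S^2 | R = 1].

P(R = 1) = 6/17.
Σ S^2·P over the event = 0·(1/17) + 16·(5/17) = 80/17.
E[S^2 | R = 1] = (80/17) / (6/17) = 40/3.

40/3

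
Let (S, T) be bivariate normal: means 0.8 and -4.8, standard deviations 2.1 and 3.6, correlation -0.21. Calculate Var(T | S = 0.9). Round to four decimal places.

12.3885

The conditional variance in a bivariate normal is σ_T²(1 − ρ²), independent of x.
Var(T | S=0.9) = (3.6)²·(1 − (-0.21)²) = 12.96·0.9559 = 12.3885.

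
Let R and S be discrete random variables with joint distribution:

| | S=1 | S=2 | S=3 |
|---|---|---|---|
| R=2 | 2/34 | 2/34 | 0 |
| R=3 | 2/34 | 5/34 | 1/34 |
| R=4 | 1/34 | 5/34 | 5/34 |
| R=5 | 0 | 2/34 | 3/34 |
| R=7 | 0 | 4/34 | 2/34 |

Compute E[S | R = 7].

P(R = 7) = 3/17.
Summing S·P(R=x,S=y) over the conditioning event gives 7/17.
E[S | R = 7] = (7/17) / (3/17) = 7/3.

7/3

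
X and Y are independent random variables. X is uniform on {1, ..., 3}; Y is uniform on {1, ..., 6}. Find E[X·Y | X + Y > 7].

15

Outcomes with X + Y > 7: (2,6), (3,5), (3,6), each with probability 1/18.
E[X·Y | X + Y > 7] = (12 + 15 + 18) / 3 = 15.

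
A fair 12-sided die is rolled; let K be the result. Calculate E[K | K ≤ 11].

6

Given K ≤ 11, K is equally likely to be any of {1, 2, 3, 4, 5, 6, 7, 8, 9, 10, 11}.
E[K | K ≤ 11] = (1 + 2 + 3 + 4 + 5 + 6 + 7 + 8 + 9 + 10 + 11) / 11 = 6.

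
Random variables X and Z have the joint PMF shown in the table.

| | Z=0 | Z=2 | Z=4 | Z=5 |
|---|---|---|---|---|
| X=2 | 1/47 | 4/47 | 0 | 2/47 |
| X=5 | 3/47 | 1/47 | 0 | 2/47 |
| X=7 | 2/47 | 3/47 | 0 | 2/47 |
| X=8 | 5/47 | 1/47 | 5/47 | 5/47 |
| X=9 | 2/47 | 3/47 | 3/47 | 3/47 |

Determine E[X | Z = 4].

P(Z = 4) = 8/47.
Σ X·P over the event = 8·(5/47) + 9·(3/47) = 67/47.
E[X | Z = 4] = (67/47) / (8/47) = 67/8.

67/8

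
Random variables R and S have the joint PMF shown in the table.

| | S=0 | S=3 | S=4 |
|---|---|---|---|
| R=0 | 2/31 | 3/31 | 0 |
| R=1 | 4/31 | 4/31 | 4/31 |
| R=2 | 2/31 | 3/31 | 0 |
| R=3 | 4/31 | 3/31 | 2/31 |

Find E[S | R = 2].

P(R = 2) = 5/31.
Summing S·P(R=x,S=y) over the conditioning event gives 9/31.
E[S | R = 2] = (9/31) / (5/31) = 9/5.

9/5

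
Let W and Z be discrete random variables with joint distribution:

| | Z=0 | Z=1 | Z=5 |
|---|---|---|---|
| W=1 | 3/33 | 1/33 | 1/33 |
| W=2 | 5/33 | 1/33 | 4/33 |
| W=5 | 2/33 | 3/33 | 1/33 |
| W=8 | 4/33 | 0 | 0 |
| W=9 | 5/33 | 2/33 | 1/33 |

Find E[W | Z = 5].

23/7

P(Z = 5) = 7/33.
Summing W·P(W=x,Z=y) over the conditioning event gives 23/33.
E[W | Z = 5] = (23/33) / (7/33) = 23/7.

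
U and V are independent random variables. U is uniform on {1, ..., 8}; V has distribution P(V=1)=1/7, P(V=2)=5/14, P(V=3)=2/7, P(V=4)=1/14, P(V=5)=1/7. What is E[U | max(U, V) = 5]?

45/11

P(max(U, V) = 5) = 11/56.
Summing U·P(x,y) over outcomes with max(U, V) = 5 gives 45/56.
E[U | max(U, V) = 5] = (45/56) / (11/56) = 45/11.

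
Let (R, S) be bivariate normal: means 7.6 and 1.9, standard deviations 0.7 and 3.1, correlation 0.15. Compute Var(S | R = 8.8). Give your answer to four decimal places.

The conditional variance in a bivariate normal is σ_S²(1 − ρ²), independent of x.
Var(S | R=8.8) = (3.1)²·(1 − (0.15)²) = 9.61·0.9775 = 9.3938.

9.3938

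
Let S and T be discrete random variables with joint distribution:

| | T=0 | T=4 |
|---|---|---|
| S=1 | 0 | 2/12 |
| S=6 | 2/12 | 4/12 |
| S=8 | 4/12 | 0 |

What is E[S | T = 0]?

P(T = 0) = 1/2.
Σ S·P over the event = 6·(2/12) + 8·(4/12) = 11/3.
E[S | T = 0] = (11/3) / (1/2) = 22/3.

22/3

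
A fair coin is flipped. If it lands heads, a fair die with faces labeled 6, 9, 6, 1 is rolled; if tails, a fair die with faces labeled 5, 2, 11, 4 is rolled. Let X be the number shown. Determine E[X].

E[X | heads] = (6+9+6+1)/4 = 11/2.
E[X | tails] = (5+2+11+4)/4 = 11/2.
By the law of total expectation,
E[X] = (1/2)·(11/2) + (1/2)·(11/2) = 11/2.

11/2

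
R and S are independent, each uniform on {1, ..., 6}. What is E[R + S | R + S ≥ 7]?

26/3

P(R + S ≥ 7) = 7/12.
Summing (R+S)·P(x,y) over outcomes with R + S ≥ 7 gives 91/18.
E[R + S | R + S ≥ 7] = (91/18) / (7/12) = 26/3.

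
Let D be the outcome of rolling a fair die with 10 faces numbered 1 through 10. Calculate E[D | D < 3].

Given D < 3, D is equally likely to be any of {1, 2}.
E[D | D < 3] = (1 + 2) / 2 = 3/2.

3/2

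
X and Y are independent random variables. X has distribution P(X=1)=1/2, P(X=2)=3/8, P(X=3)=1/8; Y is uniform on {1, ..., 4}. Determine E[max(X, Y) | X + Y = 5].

7/2

P(X + Y = 5) = 1/4.
Summing max(X,Y)·P(x,y) over outcomes with X + Y = 5 gives 7/8.
E[max(X, Y) | X + Y = 5] = (7/8) / (1/4) = 7/2.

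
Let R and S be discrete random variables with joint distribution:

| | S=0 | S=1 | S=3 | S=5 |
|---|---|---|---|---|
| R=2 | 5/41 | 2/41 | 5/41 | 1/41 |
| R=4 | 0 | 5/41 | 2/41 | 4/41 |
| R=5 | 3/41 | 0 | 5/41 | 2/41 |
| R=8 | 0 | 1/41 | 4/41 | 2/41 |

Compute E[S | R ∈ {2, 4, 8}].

P(R ∈ {2, 4, 8}) = 31/41.
Summing S·P(R=x,S=y) over the conditioning event gives 76/41.
E[S | R ∈ {2, 4, 8}] = (76/41) / (31/41) = 76/31.

76/31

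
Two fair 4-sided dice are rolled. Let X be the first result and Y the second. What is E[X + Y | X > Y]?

Outcomes with X > Y: (2,1), (3,1), (3,2), (4,1), (4,2), (4,3), each with probability 1/16.
E[X + Y | X > Y] = (3 + 4 + 5 + 5 + 6 + 7) / 6 = 5.

5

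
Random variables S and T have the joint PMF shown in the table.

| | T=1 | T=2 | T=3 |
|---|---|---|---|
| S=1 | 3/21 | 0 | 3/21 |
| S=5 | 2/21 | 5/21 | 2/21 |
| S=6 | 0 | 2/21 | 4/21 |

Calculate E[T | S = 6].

P(S = 6) = 2/7.
Σ T·P over the event = 2·(2/21) + 3·(4/21) = 16/21.
E[T | S = 6] = (16/21) / (2/7) = 8/3.

8/3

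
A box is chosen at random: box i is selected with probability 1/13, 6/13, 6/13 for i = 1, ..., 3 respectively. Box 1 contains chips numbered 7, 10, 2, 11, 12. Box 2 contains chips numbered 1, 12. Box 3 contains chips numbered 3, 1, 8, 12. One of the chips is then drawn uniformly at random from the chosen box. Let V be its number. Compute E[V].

417/65

E[V | box 1] = (7+10+2+11+12)/5 = 42/5.
E[V | box 2] = (1+12)/2 = 13/2.
E[V | box 3] = (3+1+8+12)/4 = 6.
E[V] = (1/13)·(42/5) + (6/13)·(13/2) + (6/13)·(6) = 417/65.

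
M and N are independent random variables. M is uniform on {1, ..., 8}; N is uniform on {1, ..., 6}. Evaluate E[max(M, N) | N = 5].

23/4

Outcomes with N = 5: (1,5), (2,5), (3,5), (4,5), (5,5), (6,5), (7,5), (8,5), each with probability 1/48.
E[max(M, N) | N = 5] = (5 + 5 + 5 + 5 + 5 + 6 + 7 + 8) / 8 = 23/4.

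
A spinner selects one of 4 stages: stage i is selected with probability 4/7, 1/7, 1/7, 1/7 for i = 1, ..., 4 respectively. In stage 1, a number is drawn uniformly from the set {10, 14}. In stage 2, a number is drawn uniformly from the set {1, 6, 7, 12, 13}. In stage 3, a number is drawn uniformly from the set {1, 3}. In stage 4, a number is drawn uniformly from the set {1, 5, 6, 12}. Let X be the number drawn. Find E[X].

E[X | stage 1] = (10+14)/2 = 12.
E[X | stage 2] = (1+6+7+12+13)/5 = 39/5.
E[X | stage 3] = (1+3)/2 = 2.
E[X | stage 4] = (1+5+6+12)/4 = 6.
E[X] = (4/7)·(12) + (1/7)·(39/5) + (1/7)·(2) + (1/7)·(6) = 319/35.

319/35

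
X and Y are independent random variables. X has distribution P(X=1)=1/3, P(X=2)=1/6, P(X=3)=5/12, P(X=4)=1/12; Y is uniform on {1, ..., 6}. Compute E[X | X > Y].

P(X > Y) = 5/24.
Summing X·P(x,y) over outcomes with X > Y gives 23/36.
E[X | X > Y] = (23/36) / (5/24) = 46/15.

46/15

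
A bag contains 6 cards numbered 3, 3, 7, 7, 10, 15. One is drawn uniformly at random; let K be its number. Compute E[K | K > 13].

P(K > 13) = 1/6.
Σ over the event: 15·1/6 = 5/2.
E[K | K > 13] = (5/2) / (1/6) = 15.

15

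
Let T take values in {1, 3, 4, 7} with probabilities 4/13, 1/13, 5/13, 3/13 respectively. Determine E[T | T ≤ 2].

P(T ≤ 2) = 4/13.
Σ over the event: 1·4/13 = 4/13.
E[T | T ≤ 2] = (4/13) / (4/13) = 1.

1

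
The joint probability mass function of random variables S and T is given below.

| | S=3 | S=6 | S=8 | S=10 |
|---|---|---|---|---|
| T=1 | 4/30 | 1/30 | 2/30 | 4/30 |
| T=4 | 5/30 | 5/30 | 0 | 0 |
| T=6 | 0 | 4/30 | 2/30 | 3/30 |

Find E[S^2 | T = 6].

572/9

P(T = 6) = 3/10.
Σ S^2·P over the event = 36·(4/30) + 64·(2/30) + 100·(3/30) = 286/15.
E[S^2 | T = 6] = (286/15) / (3/10) = 572/9.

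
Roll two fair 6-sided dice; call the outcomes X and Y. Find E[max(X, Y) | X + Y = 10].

17/3

Outcomes with X + Y = 10: (4,6), (5,5), (6,4), each with probability 1/36.
E[max(X, Y) | X + Y = 10] = (6 + 5 + 6) / 3 = 17/3.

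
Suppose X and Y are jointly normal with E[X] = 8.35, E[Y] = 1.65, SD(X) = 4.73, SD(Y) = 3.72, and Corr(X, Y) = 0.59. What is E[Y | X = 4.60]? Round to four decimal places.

For a bivariate normal, E[Y | X=x] = μ_Y + ρ·(σ_Y/σ_X)·(x − μ_X).
E[Y | X=4.60] = 1.65 + (0.59)·(3.72/4.73)·(4.60 − (8.35)) = 1.65 + (0.46402)·(-3.75) = -0.0901.

-0.0901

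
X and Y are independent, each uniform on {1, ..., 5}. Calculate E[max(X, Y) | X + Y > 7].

29/6

Outcomes with X + Y > 7: (3,5), (4,4), (4,5), (5,3), (5,4), (5,5), each with probability 1/25.
E[max(X, Y) | X + Y > 7] = (5 + 4 + 5 + 5 + 5 + 5) / 6 = 29/6.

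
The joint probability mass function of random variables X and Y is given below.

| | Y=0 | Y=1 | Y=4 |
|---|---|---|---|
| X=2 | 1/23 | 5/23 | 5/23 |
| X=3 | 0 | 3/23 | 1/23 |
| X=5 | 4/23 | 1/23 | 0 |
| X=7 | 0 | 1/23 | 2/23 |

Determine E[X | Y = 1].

31/10

P(Y = 1) = 10/23.
Σ X·P over the event = 2·(5/23) + 3·(3/23) + 5·(1/23) + 7·(1/23) = 31/23.
E[X | Y = 1] = (31/23) / (10/23) = 31/10.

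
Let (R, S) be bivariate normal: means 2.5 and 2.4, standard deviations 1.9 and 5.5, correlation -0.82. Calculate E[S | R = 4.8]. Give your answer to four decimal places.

E[S | R=x] = μ_S + ρ(σ_S/σ_R)(x − μ_R) for jointly normal variables.
E[S | R=4.8] = 2.4 + (-0.82)·(5.5/1.9)·(4.8 − (2.5)) = 2.4 + (-2.3737)·(2.3) = -3.0595.

-3.0595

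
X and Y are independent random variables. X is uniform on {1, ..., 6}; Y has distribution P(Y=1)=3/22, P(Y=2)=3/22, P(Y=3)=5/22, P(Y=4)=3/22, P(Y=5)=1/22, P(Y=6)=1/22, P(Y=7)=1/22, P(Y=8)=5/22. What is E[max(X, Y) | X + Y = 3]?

2

P(X + Y = 3) = 1/22.
Summing max(X,Y)·P(x,y) over outcomes with X + Y = 3 gives 1/11.
E[max(X, Y) | X + Y = 3] = (1/11) / (1/22) = 2.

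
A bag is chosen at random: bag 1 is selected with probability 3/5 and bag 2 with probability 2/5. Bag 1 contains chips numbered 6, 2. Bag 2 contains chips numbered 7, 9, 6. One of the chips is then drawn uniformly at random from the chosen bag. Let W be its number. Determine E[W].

E[W | bag 1] = (6+2)/2 = 4.
E[W | bag 2] = (7+9+6)/3 = 22/3.
By the law of total expectation,
E[W] = (3/5)·(4) + (2/5)·(22/3) = 16/3.

16/3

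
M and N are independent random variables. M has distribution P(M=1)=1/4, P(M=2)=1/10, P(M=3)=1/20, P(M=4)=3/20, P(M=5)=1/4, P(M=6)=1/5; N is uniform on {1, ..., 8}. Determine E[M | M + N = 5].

P(M + N = 5) = 11/160.
Summing M·P(x,y) over outcomes with M + N = 5 gives 3/20.
E[M | M + N = 5] = (3/20) / (11/160) = 24/11.

24/11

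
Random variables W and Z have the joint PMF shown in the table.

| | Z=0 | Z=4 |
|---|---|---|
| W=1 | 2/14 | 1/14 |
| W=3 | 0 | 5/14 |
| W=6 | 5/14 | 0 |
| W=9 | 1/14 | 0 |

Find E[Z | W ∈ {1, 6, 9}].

P(W ∈ {1, 6, 9}) = 9/14.
Summing Z·P(W=x,Z=y) over the conditioning event gives 2/7.
E[Z | W ∈ {1, 6, 9}] = (2/7) / (9/14) = 4/9.

4/9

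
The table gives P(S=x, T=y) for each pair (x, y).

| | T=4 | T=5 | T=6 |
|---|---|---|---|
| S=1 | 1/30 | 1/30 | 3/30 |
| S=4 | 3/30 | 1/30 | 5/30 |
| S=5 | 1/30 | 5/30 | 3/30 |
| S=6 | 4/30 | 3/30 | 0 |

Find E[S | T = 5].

24/5

P(T = 5) = 1/3.
Σ S·P over the event = 1·(1/30) + 4·(1/30) + 5·(5/30) + 6·(3/30) = 8/5.
E[S | T = 5] = (8/5) / (1/3) = 24/5.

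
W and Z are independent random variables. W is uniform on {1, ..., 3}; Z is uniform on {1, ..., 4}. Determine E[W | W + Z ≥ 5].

7/3

Outcomes with W + Z ≥ 5: (1,4), (2,3), (2,4), (3,2), (3,3), (3,4), each with probability 1/12.
E[W | W + Z ≥ 5] = (1 + 2 + 2 + 3 + 3 + 3) / 6 = 7/3.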